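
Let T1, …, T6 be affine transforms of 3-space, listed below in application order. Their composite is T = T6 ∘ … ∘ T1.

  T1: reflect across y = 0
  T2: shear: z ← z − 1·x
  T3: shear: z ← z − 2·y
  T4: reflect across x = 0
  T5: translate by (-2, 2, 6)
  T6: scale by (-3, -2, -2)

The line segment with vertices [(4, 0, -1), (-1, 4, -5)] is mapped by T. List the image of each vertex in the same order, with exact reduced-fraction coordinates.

image vertices: (18, -4, -2), (3, 4, -20)

T1 reflect across y = 0: (4, 0, -1) → (4, 0, -1); (-1, 4, -5) → (-1, -4, -5)
T2 shear: z ← z − 1·x: (4, 0, -1) → (4, 0, -5); (-1, -4, -5) → (-1, -4, -4)
T3 shear: z ← z − 2·y: (4, 0, -5) → (4, 0, -5); (-1, -4, -4) → (-1, -4, 4)
T4 reflect across x = 0: (4, 0, -5) → (-4, 0, -5); (-1, -4, 4) → (1, -4, 4)
T5 translate by (-2, 2, 6): (-4, 0, -5) → (-6, 2, 1); (1, -4, 4) → (-1, -2, 10)
T6 scale by (-3, -2, -2): (-6, 2, 1) → (18, -4, -2); (-1, -2, 10) → (3, 4, -20)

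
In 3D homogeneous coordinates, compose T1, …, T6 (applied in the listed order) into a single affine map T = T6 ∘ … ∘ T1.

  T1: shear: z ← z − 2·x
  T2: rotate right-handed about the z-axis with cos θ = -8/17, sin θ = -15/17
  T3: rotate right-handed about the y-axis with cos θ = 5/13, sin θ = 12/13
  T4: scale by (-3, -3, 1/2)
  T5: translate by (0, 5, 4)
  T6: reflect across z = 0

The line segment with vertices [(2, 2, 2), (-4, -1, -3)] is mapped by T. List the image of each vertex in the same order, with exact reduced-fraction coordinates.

T1 shear: z ← z − 2·x: (2, 2, 2) → (2, 2, -2); (-4, -1, -3) → (-4, -1, 5)
T2 rotate right-handed about the z-axis with cos θ = -8/17, sin θ = -15/17: (2, 2, -2) → (14/17, -46/17, -2); (-4, -1, 5) → (1, 4, 5)
T3 rotate right-handed about the y-axis with cos θ = 5/13, sin θ = 12/13: (14/17, -46/17, -2) → (-26/17, -46/17, -26/17); (1, 4, 5) → (5, 4, 1)
T4 scale by (-3, -3, 1/2): (-26/17, -46/17, -26/17) → (78/17, 138/17, -13/17); (5, 4, 1) → (-15, -12, 1/2)
T5 translate by (0, 5, 4): (78/17, 138/17, -13/17) → (78/17, 223/17, 55/17); (-15, -12, 1/2) → (-15, -7, 9/2)
T6 reflect across z = 0: (78/17, 223/17, 55/17) → (78/17, 223/17, -55/17); (-15, -7, 9/2) → (-15, -7, -9/2)

image vertices: (78/17, 223/17, -55/17), (-15, -7, -9/2)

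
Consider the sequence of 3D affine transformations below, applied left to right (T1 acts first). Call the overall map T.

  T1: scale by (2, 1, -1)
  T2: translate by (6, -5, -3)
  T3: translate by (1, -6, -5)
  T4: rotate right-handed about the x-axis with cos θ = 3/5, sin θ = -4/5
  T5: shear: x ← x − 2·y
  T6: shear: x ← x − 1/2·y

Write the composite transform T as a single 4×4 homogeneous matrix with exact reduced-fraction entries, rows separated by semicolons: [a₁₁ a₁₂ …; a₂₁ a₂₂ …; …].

T = [2 -3/2 2 79/2; 0 3/5 -4/5 -13; 0 -4/5 -3/5 4; 0 0 0 1]

T1 = [2 0 0 0; 0 1 0 0; 0 0 -1 0; 0 0 0 1]
T2·T1 = [2 0 0 6; 0 1 0 -5; 0 0 -1 -3; 0 0 0 1]
T3·…·T1 = [2 0 0 7; 0 1 0 -11; 0 0 -1 -8; 0 0 0 1]
T4·…·T1 = [2 0 0 7; 0 3/5 -4/5 -13; 0 -4/5 -3/5 4; 0 0 0 1]
T5·…·T1 = [2 -6/5 8/5 33; 0 3/5 -4/5 -13; 0 -4/5 -3/5 4; 0 0 0 1]
T6·…·T1 = [2 -3/2 2 79/2; 0 3/5 -4/5 -13; 0 -4/5 -3/5 4; 0 0 0 1]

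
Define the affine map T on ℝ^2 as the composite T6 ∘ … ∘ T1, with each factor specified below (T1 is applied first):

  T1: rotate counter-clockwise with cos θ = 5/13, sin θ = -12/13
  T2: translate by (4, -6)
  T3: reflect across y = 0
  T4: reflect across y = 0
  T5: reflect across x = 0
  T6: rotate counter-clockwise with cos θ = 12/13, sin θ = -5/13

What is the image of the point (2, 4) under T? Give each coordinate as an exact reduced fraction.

T1 rotate counter-clockwise with cos θ = 5/13, sin θ = -12/13: (2, 4) → (58/13, -4/13)
T2 translate by (4, -6): (58/13, -4/13) → (110/13, -82/13)
T3 reflect across y = 0: (110/13, -82/13) → (110/13, 82/13)
T4 reflect across y = 0: (110/13, 82/13) → (110/13, -82/13)
T5 reflect across x = 0: (110/13, -82/13) → (-110/13, -82/13)
T6 rotate counter-clockwise with cos θ = 12/13, sin θ = -5/13: (-110/13, -82/13) → (-1730/169, -434/169)

T(p) = (-1730/169, -434/169)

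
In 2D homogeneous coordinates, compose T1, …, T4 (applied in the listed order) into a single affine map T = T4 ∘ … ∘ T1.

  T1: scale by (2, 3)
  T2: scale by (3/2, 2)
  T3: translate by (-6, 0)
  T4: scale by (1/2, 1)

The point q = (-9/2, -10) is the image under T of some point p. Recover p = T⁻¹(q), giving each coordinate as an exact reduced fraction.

p = (-1, -5/3)

T1 = [2 0 0; 0 3 0; 0 0 1]
T2·T1 = [3 0 0; 0 6 0; 0 0 1]
T3·…·T1 = [3 0 -6; 0 6 0; 0 0 1]
T4·…·T1 = [3/2 0 -3; 0 6 0; 0 0 1]
det M = 9; M⁻¹ = [2/3 0 2; 0 1/6 0; 0 0 1]
M⁻¹ · (-9/2, -10)ᵀ = (-1, -5/3)ᵀ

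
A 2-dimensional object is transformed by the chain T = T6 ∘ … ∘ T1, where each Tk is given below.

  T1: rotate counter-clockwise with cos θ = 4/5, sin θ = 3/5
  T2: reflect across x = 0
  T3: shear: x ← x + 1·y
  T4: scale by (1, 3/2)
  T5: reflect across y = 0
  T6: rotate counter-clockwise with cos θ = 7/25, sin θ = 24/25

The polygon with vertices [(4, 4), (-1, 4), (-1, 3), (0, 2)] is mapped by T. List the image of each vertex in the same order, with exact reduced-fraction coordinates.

T1 rotate counter-clockwise with cos θ = 4/5, sin θ = 3/5: (4, 4) → (4/5, 28/5); (-1, 4) → (-16/5, 13/5); (-1, 3) → (-13/5, 9/5); (0, 2) → (-6/5, 8/5)
T2 reflect across x = 0: (4/5, 28/5) → (-4/5, 28/5); (-16/5, 13/5) → (16/5, 13/5); (-13/5, 9/5) → (13/5, 9/5); (-6/5, 8/5) → (6/5, 8/5)
T3 shear: x ← x + 1·y: (-4/5, 28/5) → (24/5, 28/5); (16/5, 13/5) → (29/5, 13/5); (13/5, 9/5) → (22/5, 9/5); (6/5, 8/5) → (14/5, 8/5)
T4 scale by (1, 3/2): (24/5, 28/5) → (24/5, 42/5); (29/5, 13/5) → (29/5, 39/10); (22/5, 9/5) → (22/5, 27/10); (14/5, 8/5) → (14/5, 12/5)
T5 reflect across y = 0: (24/5, 42/5) → (24/5, -42/5); (29/5, 39/10) → (29/5, -39/10); (22/5, 27/10) → (22/5, -27/10); (14/5, 12/5) → (14/5, -12/5)
T6 rotate counter-clockwise with cos θ = 7/25, sin θ = 24/25: (24/5, -42/5) → (1176/125, 282/125); (29/5, -39/10) → (671/125, 1119/250); (22/5, -27/10) → (478/125, 867/250); (14/5, -12/5) → (386/125, 252/125)

image vertices: (1176/125, 282/125), (671/125, 1119/250), (478/125, 867/250), (386/125, 252/125)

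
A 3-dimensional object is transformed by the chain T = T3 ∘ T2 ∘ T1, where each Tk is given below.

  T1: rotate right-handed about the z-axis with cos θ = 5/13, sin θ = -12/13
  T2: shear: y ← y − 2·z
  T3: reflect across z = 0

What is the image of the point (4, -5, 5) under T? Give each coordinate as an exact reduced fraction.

T1 rotate right-handed about the z-axis with cos θ = 5/13, sin θ = -12/13: (4, -5, 5) → (-40/13, -73/13, 5)
T2 shear: y ← y − 2·z: (-40/13, -73/13, 5) → (-40/13, -203/13, 5)
T3 reflect across z = 0: (-40/13, -203/13, 5) → (-40/13, -203/13, -5)

T(p) = (-40/13, -203/13, -5)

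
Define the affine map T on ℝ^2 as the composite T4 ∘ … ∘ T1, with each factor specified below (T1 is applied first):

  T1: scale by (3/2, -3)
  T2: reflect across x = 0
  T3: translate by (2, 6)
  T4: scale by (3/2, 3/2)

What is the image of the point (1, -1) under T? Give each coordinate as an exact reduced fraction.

T(p) = (3/4, 27/2)

T1 scale by (3/2, -3): (1, -1) → (3/2, 3)
T2 reflect across x = 0: (3/2, 3) → (-3/2, 3)
T3 translate by (2, 6): (-3/2, 3) → (1/2, 9)
T4 scale by (3/2, 3/2): (1/2, 9) → (3/4, 27/2)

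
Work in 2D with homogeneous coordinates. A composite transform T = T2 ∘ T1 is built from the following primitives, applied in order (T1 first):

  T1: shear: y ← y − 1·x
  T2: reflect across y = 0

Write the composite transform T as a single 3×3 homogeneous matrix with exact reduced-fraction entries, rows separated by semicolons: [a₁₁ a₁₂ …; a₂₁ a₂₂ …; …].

T = [1 0 0; 1 -1 0; 0 0 1]

T1 = [1 0 0; -1 1 0; 0 0 1]
T2·T1 = [1 0 0; 1 -1 0; 0 0 1]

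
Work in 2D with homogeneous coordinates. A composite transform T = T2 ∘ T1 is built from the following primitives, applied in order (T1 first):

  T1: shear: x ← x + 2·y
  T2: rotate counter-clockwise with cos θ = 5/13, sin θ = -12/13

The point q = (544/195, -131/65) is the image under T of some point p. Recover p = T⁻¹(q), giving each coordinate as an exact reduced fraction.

p = (-2/3, 9/5)

T1 = [1 2 0; 0 1 0; 0 0 1]
T2·T1 = [5/13 22/13 0; -12/13 -19/13 0; 0 0 1]
det M = 1; M⁻¹ = [-19/13 -22/13 0; 12/13 5/13 0; 0 0 1]
M⁻¹ · (544/195, -131/65)ᵀ = (-2/3, 9/5)ᵀ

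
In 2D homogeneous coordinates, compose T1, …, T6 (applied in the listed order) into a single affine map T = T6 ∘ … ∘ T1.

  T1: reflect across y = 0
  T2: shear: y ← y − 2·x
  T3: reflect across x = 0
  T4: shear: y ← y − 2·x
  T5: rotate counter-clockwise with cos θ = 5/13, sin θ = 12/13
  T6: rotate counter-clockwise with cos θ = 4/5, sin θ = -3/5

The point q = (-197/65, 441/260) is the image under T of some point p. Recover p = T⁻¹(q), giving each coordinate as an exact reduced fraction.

T1 = [1 0 0; 0 -1 0; 0 0 1]
T2·T1 = [1 0 0; -2 -1 0; 0 0 1]
T3·…·T1 = [-1 0 0; -2 -1 0; 0 0 1]
T4·…·T1 = [-1 0 0; 0 -1 0; 0 0 1]
T5·…·T1 = [-5/13 12/13 0; -12/13 -5/13 0; 0 0 1]
T6·…·T1 = [-56/65 33/65 0; -33/65 -56/65 0; 0 0 1]
det M = 1; M⁻¹ = [-56/65 -33/65 0; 33/65 -56/65 0; 0 0 1]
M⁻¹ · (-197/65, 441/260)ᵀ = (7/4, -3)ᵀ

p = (7/4, -3)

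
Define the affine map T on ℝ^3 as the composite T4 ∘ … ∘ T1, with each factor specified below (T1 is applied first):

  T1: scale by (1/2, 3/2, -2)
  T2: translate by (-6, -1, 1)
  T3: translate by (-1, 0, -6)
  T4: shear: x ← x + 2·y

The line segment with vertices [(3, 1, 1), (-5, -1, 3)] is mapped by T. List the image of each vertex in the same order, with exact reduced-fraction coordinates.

T1 scale by (1/2, 3/2, -2): (3, 1, 1) → (3/2, 3/2, -2); (-5, -1, 3) → (-5/2, -3/2, -6)
T2 translate by (-6, -1, 1): (3/2, 3/2, -2) → (-9/2, 1/2, -1); (-5/2, -3/2, -6) → (-17/2, -5/2, -5)
T3 translate by (-1, 0, -6): (-9/2, 1/2, -1) → (-11/2, 1/2, -7); (-17/2, -5/2, -5) → (-19/2, -5/2, -11)
T4 shear: x ← x + 2·y: (-11/2, 1/2, -7) → (-9/2, 1/2, -7); (-19/2, -5/2, -11) → (-29/2, -5/2, -11)

image vertices: (-9/2, 1/2, -7), (-29/2, -5/2, -11)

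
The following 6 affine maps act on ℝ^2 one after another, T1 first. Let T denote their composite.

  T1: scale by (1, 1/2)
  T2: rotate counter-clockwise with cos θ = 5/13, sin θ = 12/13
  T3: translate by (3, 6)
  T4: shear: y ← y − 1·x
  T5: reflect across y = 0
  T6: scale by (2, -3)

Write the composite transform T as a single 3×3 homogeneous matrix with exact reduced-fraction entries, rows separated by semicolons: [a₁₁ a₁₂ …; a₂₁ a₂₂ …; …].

T1 = [1 0 0; 0 1/2 0; 0 0 1]
T2·T1 = [5/13 -6/13 0; 12/13 5/26 0; 0 0 1]
T3·…·T1 = [5/13 -6/13 3; 12/13 5/26 6; 0 0 1]
T4·…·T1 = [5/13 -6/13 3; 7/13 17/26 3; 0 0 1]
T5·…·T1 = [5/13 -6/13 3; -7/13 -17/26 -3; 0 0 1]
T6·…·T1 = [10/13 -12/13 6; 21/13 51/26 9; 0 0 1]

T = [10/13 -12/13 6; 21/13 51/26 9; 0 0 1]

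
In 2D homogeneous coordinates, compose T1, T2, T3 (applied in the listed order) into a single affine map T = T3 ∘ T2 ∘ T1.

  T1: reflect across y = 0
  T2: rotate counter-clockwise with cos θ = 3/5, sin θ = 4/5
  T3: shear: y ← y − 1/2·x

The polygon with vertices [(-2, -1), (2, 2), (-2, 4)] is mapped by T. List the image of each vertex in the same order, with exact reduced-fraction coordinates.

T1 reflect across y = 0: (-2, -1) → (-2, 1); (2, 2) → (2, -2); (-2, 4) → (-2, -4)
T2 rotate counter-clockwise with cos θ = 3/5, sin θ = 4/5: (-2, 1) → (-2, -1); (2, -2) → (14/5, 2/5); (-2, -4) → (2, -4)
T3 shear: y ← y − 1/2·x: (-2, -1) → (-2, 0); (14/5, 2/5) → (14/5, -1); (2, -4) → (2, -5)

image vertices: (-2, 0), (14/5, -1), (2, -5)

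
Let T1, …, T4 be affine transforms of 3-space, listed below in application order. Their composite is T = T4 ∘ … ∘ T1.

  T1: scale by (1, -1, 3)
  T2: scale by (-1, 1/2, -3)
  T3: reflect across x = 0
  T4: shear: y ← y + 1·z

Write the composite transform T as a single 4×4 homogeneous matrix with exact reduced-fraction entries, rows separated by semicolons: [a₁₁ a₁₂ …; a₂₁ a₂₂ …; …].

T1 = [1 0 0 0; 0 -1 0 0; 0 0 3 0; 0 0 0 1]
T2·T1 = [-1 0 0 0; 0 -1/2 0 0; 0 0 -9 0; 0 0 0 1]
T3·…·T1 = [1 0 0 0; 0 -1/2 0 0; 0 0 -9 0; 0 0 0 1]
T4·…·T1 = [1 0 0 0; 0 -1/2 -9 0; 0 0 -9 0; 0 0 0 1]

T = [1 0 0 0; 0 -1/2 -9 0; 0 0 -9 0; 0 0 0 1]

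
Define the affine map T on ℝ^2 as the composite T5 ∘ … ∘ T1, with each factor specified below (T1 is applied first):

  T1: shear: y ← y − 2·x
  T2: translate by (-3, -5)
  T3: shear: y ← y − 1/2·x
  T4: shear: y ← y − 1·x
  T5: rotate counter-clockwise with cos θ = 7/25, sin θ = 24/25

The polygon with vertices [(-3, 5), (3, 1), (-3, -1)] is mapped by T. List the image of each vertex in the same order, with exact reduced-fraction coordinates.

image vertices: (-402/25, -39/25), (48/5, -14/5), (-258/25, -81/25)

T1 shear: y ← y − 2·x: (-3, 5) → (-3, 11); (3, 1) → (3, -5); (-3, -1) → (-3, 5)
T2 translate by (-3, -5): (-3, 11) → (-6, 6); (3, -5) → (0, -10); (-3, 5) → (-6, 0)
T3 shear: y ← y − 1/2·x: (-6, 6) → (-6, 9); (0, -10) → (0, -10); (-6, 0) → (-6, 3)
T4 shear: y ← y − 1·x: (-6, 9) → (-6, 15); (0, -10) → (0, -10); (-6, 3) → (-6, 9)
T5 rotate counter-clockwise with cos θ = 7/25, sin θ = 24/25: (-6, 15) → (-402/25, -39/25); (0, -10) → (48/5, -14/5); (-6, 9) → (-258/25, -81/25)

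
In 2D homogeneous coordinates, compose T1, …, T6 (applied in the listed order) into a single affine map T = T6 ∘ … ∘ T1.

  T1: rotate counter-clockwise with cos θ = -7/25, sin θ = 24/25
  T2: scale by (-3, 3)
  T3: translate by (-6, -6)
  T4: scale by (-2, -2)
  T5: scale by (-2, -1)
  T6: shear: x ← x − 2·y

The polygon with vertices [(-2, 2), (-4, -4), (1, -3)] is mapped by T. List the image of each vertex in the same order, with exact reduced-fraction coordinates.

T1 rotate counter-clockwise with cos θ = -7/25, sin θ = 24/25: (-2, 2) → (-34/25, -62/25); (-4, -4) → (124/25, -68/25); (1, -3) → (13/5, 9/5)
T2 scale by (-3, 3): (-34/25, -62/25) → (102/25, -186/25); (124/25, -68/25) → (-372/25, -204/25); (13/5, 9/5) → (-39/5, 27/5)
T3 translate by (-6, -6): (102/25, -186/25) → (-48/25, -336/25); (-372/25, -204/25) → (-522/25, -354/25); (-39/5, 27/5) → (-69/5, -3/5)
T4 scale by (-2, -2): (-48/25, -336/25) → (96/25, 672/25); (-522/25, -354/25) → (1044/25, 708/25); (-69/5, -3/5) → (138/5, 6/5)
T5 scale by (-2, -1): (96/25, 672/25) → (-192/25, -672/25); (1044/25, 708/25) → (-2088/25, -708/25); (138/5, 6/5) → (-276/5, -6/5)
T6 shear: x ← x − 2·y: (-192/25, -672/25) → (1152/25, -672/25); (-2088/25, -708/25) → (-672/25, -708/25); (-276/5, -6/5) → (-264/5, -6/5)

image vertices: (1152/25, -672/25), (-672/25, -708/25), (-264/5, -6/5)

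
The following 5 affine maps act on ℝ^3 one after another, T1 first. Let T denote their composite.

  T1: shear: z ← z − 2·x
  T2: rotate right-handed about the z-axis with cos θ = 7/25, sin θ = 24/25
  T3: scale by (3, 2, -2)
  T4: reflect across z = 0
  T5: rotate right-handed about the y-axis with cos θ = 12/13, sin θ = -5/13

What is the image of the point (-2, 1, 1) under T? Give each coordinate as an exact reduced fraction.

T1 shear: z ← z − 2·x: (-2, 1, 1) → (-2, 1, 5)
T2 rotate right-handed about the z-axis with cos θ = 7/25, sin θ = 24/25: (-2, 1, 5) → (-38/25, -41/25, 5)
T3 scale by (3, 2, -2): (-38/25, -41/25, 5) → (-114/25, -82/25, -10)
T4 reflect across z = 0: (-114/25, -82/25, -10) → (-114/25, -82/25, 10)
T5 rotate right-handed about the y-axis with cos θ = 12/13, sin θ = -5/13: (-114/25, -82/25, 10) → (-2618/325, -82/25, 486/65)

T(p) = (-2618/325, -82/25, 486/65)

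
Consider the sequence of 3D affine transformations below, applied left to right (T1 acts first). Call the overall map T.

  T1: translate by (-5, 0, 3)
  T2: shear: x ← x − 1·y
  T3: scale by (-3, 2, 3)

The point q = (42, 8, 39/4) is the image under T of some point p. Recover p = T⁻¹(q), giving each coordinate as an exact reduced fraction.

p = (-5, 4, 1/4)

T1 = [1 0 0 -5; 0 1 0 0; 0 0 1 3; 0 0 0 1]
T2·T1 = [1 -1 0 -5; 0 1 0 0; 0 0 1 3; 0 0 0 1]
T3·…·T1 = [-3 3 0 15; 0 2 0 0; 0 0 3 9; 0 0 0 1]
det M = -18; M⁻¹ = [-1/3 1/2 0 5; 0 1/2 0 0; 0 0 1/3 -3; 0 0 0 1]
M⁻¹ · (42, 8, 39/4)ᵀ = (-5, 4, 1/4)ᵀ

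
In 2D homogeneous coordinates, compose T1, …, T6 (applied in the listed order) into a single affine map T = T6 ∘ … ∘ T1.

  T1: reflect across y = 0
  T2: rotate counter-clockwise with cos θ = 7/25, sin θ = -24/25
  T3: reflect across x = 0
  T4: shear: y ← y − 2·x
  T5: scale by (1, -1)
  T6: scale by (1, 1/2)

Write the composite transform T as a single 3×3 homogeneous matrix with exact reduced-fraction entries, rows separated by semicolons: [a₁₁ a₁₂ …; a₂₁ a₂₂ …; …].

T1 = [1 0 0; 0 -1 0; 0 0 1]
T2·T1 = [7/25 -24/25 0; -24/25 -7/25 0; 0 0 1]
T3·…·T1 = [-7/25 24/25 0; -24/25 -7/25 0; 0 0 1]
T4·…·T1 = [-7/25 24/25 0; -2/5 -11/5 0; 0 0 1]
T5·…·T1 = [-7/25 24/25 0; 2/5 11/5 0; 0 0 1]
T6·…·T1 = [-7/25 24/25 0; 1/5 11/10 0; 0 0 1]

T = [-7/25 24/25 0; 1/5 11/10 0; 0 0 1]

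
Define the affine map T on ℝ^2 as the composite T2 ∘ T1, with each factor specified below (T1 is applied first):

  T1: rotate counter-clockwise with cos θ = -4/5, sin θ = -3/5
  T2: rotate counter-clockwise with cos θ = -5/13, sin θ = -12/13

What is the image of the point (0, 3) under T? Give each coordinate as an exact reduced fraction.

T1 rotate counter-clockwise with cos θ = -4/5, sin θ = -3/5: (0, 3) → (9/5, -12/5)
T2 rotate counter-clockwise with cos θ = -5/13, sin θ = -12/13: (9/5, -12/5) → (-189/65, -48/65)

T(p) = (-189/65, -48/65)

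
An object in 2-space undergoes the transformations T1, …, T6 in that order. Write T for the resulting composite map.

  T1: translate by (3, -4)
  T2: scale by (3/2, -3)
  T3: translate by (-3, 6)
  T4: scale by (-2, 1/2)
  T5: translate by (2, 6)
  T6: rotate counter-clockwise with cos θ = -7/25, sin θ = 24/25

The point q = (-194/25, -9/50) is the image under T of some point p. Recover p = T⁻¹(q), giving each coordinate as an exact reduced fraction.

T1 = [1 0 3; 0 1 -4; 0 0 1]
T2·T1 = [3/2 0 9/2; 0 -3 12; 0 0 1]
T3·…·T1 = [3/2 0 3/2; 0 -3 18; 0 0 1]
T4·…·T1 = [-3 0 -3; 0 -3/2 9; 0 0 1]
T5·…·T1 = [-3 0 -1; 0 -3/2 15; 0 0 1]
T6·…·T1 = [21/25 36/25 -353/25; -72/25 21/50 -129/25; 0 0 1]
det M = 9/2; M⁻¹ = [7/75 -8/25 -1/3; 16/25 14/75 10; 0 0 1]
M⁻¹ · (-194/25, -9/50)ᵀ = (-1, 5)ᵀ

p = (-1, 5)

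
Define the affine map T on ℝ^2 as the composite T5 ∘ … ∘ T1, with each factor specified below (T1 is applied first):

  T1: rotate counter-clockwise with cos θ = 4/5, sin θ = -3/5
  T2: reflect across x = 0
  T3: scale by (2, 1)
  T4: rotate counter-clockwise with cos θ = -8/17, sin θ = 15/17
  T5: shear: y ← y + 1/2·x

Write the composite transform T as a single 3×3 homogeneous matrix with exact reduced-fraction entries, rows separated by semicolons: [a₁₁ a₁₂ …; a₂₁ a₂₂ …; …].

T = [109/85 -12/85 0; -83/170 -128/85 0; 0 0 1]

T1 = [4/5 3/5 0; -3/5 4/5 0; 0 0 1]
T2·T1 = [-4/5 -3/5 0; -3/5 4/5 0; 0 0 1]
T3·…·T1 = [-8/5 -6/5 0; -3/5 4/5 0; 0 0 1]
T4·…·T1 = [109/85 -12/85 0; -96/85 -122/85 0; 0 0 1]
T5·…·T1 = [109/85 -12/85 0; -83/170 -128/85 0; 0 0 1]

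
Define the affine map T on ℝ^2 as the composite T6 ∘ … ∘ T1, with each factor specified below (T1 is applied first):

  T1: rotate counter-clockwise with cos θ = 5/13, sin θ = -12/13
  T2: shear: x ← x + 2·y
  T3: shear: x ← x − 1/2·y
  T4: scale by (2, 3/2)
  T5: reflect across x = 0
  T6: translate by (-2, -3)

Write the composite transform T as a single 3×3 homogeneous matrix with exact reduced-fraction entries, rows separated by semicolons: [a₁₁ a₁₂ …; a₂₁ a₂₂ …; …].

T = [2 -3 -2; -18/13 15/26 -3; 0 0 1]

T1 = [5/13 12/13 0; -12/13 5/13 0; 0 0 1]
T2·T1 = [-19/13 22/13 0; -12/13 5/13 0; 0 0 1]
T3·…·T1 = [-1 3/2 0; -12/13 5/13 0; 0 0 1]
T4·…·T1 = [-2 3 0; -18/13 15/26 0; 0 0 1]
T5·…·T1 = [2 -3 0; -18/13 15/26 0; 0 0 1]
T6·…·T1 = [2 -3 -2; -18/13 15/26 -3; 0 0 1]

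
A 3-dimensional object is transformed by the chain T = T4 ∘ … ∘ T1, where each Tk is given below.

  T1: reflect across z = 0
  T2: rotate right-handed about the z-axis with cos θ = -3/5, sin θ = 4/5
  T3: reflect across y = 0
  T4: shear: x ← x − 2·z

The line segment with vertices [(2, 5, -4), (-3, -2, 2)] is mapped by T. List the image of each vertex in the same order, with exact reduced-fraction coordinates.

T1 reflect across z = 0: (2, 5, -4) → (2, 5, 4); (-3, -2, 2) → (-3, -2, -2)
T2 rotate right-handed about the z-axis with cos θ = -3/5, sin θ = 4/5: (2, 5, 4) → (-26/5, -7/5, 4); (-3, -2, -2) → (17/5, -6/5, -2)
T3 reflect across y = 0: (-26/5, -7/5, 4) → (-26/5, 7/5, 4); (17/5, -6/5, -2) → (17/5, 6/5, -2)
T4 shear: x ← x − 2·z: (-26/5, 7/5, 4) → (-66/5, 7/5, 4); (17/5, 6/5, -2) → (37/5, 6/5, -2)

image vertices: (-66/5, 7/5, 4), (37/5, 6/5, -2)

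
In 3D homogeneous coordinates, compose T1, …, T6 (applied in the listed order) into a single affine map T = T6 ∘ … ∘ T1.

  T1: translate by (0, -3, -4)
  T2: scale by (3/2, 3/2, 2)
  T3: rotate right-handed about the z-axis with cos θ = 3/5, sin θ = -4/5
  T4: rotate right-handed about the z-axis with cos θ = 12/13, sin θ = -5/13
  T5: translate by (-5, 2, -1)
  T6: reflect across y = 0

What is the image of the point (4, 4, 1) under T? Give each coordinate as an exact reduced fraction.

T1 translate by (0, -3, -4): (4, 4, 1) → (4, 1, -3)
T2 scale by (3/2, 3/2, 2): (4, 1, -3) → (6, 3/2, -6)
T3 rotate right-handed about the z-axis with cos θ = 3/5, sin θ = -4/5: (6, 3/2, -6) → (24/5, -39/10, -6)
T4 rotate right-handed about the z-axis with cos θ = 12/13, sin θ = -5/13: (24/5, -39/10, -6) → (381/130, -354/65, -6)
T5 translate by (-5, 2, -1): (381/130, -354/65, -6) → (-269/130, -224/65, -7)
T6 reflect across y = 0: (-269/130, -224/65, -7) → (-269/130, 224/65, -7)

T(p) = (-269/130, 224/65, -7)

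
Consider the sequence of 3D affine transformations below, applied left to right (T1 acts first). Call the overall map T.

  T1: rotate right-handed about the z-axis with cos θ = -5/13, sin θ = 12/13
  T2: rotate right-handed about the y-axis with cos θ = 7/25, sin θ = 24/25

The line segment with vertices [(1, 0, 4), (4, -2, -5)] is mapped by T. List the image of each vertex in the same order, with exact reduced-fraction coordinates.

image vertices: (1213/325, 12/13, 484/325), (-1532/325, 58/13, -551/325)

T1 rotate right-handed about the z-axis with cos θ = -5/13, sin θ = 12/13: (1, 0, 4) → (-5/13, 12/13, 4); (4, -2, -5) → (4/13, 58/13, -5)
T2 rotate right-handed about the y-axis with cos θ = 7/25, sin θ = 24/25: (-5/13, 12/13, 4) → (1213/325, 12/13, 484/325); (4/13, 58/13, -5) → (-1532/325, 58/13, -551/325)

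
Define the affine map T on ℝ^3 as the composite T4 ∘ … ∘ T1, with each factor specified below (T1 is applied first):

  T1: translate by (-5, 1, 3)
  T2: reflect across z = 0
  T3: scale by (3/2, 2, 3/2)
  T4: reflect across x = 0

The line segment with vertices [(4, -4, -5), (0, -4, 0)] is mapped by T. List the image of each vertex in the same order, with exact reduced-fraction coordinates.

image vertices: (3/2, -6, 3), (15/2, -6, -9/2)

T1 translate by (-5, 1, 3): (4, -4, -5) → (-1, -3, -2); (0, -4, 0) → (-5, -3, 3)
T2 reflect across z = 0: (-1, -3, -2) → (-1, -3, 2); (-5, -3, 3) → (-5, -3, -3)
T3 scale by (3/2, 2, 3/2): (-1, -3, 2) → (-3/2, -6, 3); (-5, -3, -3) → (-15/2, -6, -9/2)
T4 reflect across x = 0: (-3/2, -6, 3) → (3/2, -6, 3); (-15/2, -6, -9/2) → (15/2, -6, -9/2)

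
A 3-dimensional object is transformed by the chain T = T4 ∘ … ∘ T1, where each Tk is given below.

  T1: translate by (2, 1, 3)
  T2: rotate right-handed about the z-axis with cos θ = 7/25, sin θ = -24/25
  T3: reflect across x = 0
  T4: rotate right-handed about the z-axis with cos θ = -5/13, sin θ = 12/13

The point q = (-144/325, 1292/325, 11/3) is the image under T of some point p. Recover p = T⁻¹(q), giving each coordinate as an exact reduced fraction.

p = (-2, -5, 2/3)

T1 = [1 0 0 2; 0 1 0 1; 0 0 1 3; 0 0 0 1]
T2·T1 = [7/25 24/25 0 38/25; -24/25 7/25 0 -41/25; 0 0 1 3; 0 0 0 1]
T3·…·T1 = [-7/25 -24/25 0 -38/25; -24/25 7/25 0 -41/25; 0 0 1 3; 0 0 0 1]
T4·…·T1 = [323/325 36/325 0 682/325; 36/325 -323/325 0 -251/325; 0 0 1 3; 0 0 0 1]
det M = -1; M⁻¹ = [323/325 36/325 0 -2; 36/325 -323/325 0 -1; 0 0 1 -3; 0 0 0 1]
M⁻¹ · (-144/325, 1292/325, 11/3)ᵀ = (-2, -5, 2/3)ᵀ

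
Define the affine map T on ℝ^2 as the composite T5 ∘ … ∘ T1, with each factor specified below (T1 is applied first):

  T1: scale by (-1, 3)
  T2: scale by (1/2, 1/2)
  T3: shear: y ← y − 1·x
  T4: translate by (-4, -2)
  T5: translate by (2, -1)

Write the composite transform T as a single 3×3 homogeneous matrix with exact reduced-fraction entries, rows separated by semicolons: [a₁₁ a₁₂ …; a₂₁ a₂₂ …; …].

T = [-1/2 0 -2; 1/2 3/2 -3; 0 0 1]

T1 = [-1 0 0; 0 3 0; 0 0 1]
T2·T1 = [-1/2 0 0; 0 3/2 0; 0 0 1]
T3·…·T1 = [-1/2 0 0; 1/2 3/2 0; 0 0 1]
T4·…·T1 = [-1/2 0 -4; 1/2 3/2 -2; 0 0 1]
T5·…·T1 = [-1/2 0 -2; 1/2 3/2 -3; 0 0 1]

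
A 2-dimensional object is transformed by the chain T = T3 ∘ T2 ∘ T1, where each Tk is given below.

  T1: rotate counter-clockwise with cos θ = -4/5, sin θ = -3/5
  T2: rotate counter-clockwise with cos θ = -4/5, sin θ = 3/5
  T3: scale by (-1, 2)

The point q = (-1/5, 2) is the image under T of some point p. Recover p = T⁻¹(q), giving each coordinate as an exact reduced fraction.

p = (1/5, 1)

T1 = [-4/5 3/5 0; -3/5 -4/5 0; 0 0 1]
T2·T1 = [1 0 0; 0 1 0; 0 0 1]
T3·…·T1 = [-1 0 0; 0 2 0; 0 0 1]
det M = -2; M⁻¹ = [-1 0 0; 0 1/2 0; 0 0 1]
M⁻¹ · (-1/5, 2)ᵀ = (1/5, 1)ᵀ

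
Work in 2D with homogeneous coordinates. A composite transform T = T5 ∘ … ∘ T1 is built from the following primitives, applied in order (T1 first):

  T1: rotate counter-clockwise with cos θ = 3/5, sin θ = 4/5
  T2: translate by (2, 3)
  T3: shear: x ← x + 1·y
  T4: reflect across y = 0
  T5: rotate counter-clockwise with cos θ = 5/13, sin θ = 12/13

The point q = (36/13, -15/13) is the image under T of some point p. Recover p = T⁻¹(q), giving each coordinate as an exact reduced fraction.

p = (-3, 4)

T1 = [3/5 -4/5 0; 4/5 3/5 0; 0 0 1]
T2·T1 = [3/5 -4/5 2; 4/5 3/5 3; 0 0 1]
T3·…·T1 = [7/5 -1/5 5; 4/5 3/5 3; 0 0 1]
T4·…·T1 = [7/5 -1/5 5; -4/5 -3/5 -3; 0 0 1]
T5·…·T1 = [83/65 31/65 61/13; 64/65 -27/65 45/13; 0 0 1]
det M = -1; M⁻¹ = [27/65 31/65 -18/5; 64/65 -83/65 -1/5; 0 0 1]
M⁻¹ · (36/13, -15/13)ᵀ = (-3, 4)ᵀ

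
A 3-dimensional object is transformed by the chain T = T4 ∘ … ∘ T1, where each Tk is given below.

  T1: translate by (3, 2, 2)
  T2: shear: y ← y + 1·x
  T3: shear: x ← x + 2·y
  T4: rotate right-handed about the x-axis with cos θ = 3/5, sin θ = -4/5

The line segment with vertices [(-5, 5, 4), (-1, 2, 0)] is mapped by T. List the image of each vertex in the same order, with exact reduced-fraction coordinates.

image vertices: (8, 39/5, -2/5), (14, 26/5, -18/5)

T1 translate by (3, 2, 2): (-5, 5, 4) → (-2, 7, 6); (-1, 2, 0) → (2, 4, 2)
T2 shear: y ← y + 1·x: (-2, 7, 6) → (-2, 5, 6); (2, 4, 2) → (2, 6, 2)
T3 shear: x ← x + 2·y: (-2, 5, 6) → (8, 5, 6); (2, 6, 2) → (14, 6, 2)
T4 rotate right-handed about the x-axis with cos θ = 3/5, sin θ = -4/5: (8, 5, 6) → (8, 39/5, -2/5); (14, 6, 2) → (14, 26/5, -18/5)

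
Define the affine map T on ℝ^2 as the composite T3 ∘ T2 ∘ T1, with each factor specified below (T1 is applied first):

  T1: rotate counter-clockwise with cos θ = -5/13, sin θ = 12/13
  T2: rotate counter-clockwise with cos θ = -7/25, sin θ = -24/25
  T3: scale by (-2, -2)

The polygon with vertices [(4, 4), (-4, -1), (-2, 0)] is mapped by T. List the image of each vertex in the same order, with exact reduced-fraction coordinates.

T1 rotate counter-clockwise with cos θ = -5/13, sin θ = 12/13: (4, 4) → (-68/13, 28/13); (-4, -1) → (32/13, -43/13); (-2, 0) → (10/13, -24/13)
T2 rotate counter-clockwise with cos θ = -7/25, sin θ = -24/25: (-68/13, 28/13) → (1148/325, 1436/325); (32/13, -43/13) → (-1256/325, -467/325); (10/13, -24/13) → (-646/325, -72/325)
T3 scale by (-2, -2): (1148/325, 1436/325) → (-2296/325, -2872/325); (-1256/325, -467/325) → (2512/325, 934/325); (-646/325, -72/325) → (1292/325, 144/325)

image vertices: (-2296/325, -2872/325), (2512/325, 934/325), (1292/325, 144/325)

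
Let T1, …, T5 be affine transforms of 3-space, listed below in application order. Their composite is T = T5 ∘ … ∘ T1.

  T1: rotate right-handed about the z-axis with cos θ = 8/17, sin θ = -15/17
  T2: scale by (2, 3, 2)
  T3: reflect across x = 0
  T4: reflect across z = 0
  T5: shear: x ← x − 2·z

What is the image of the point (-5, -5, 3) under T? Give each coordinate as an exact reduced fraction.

T(p) = (434/17, 105/17, -6)

T1 rotate right-handed about the z-axis with cos θ = 8/17, sin θ = -15/17: (-5, -5, 3) → (-115/17, 35/17, 3)
T2 scale by (2, 3, 2): (-115/17, 35/17, 3) → (-230/17, 105/17, 6)
T3 reflect across x = 0: (-230/17, 105/17, 6) → (230/17, 105/17, 6)
T4 reflect across z = 0: (230/17, 105/17, 6) → (230/17, 105/17, -6)
T5 shear: x ← x − 2·z: (230/17, 105/17, -6) → (434/17, 105/17, -6)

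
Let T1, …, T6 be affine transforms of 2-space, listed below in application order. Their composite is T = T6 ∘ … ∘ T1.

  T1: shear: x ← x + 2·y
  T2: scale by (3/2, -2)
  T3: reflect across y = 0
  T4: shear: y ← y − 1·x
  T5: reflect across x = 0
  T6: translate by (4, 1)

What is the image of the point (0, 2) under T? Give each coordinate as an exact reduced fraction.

T(p) = (-2, -1)

T1 shear: x ← x + 2·y: (0, 2) → (4, 2)
T2 scale by (3/2, -2): (4, 2) → (6, -4)
T3 reflect across y = 0: (6, -4) → (6, 4)
T4 shear: y ← y − 1·x: (6, 4) → (6, -2)
T5 reflect across x = 0: (6, -2) → (-6, -2)
T6 translate by (4, 1): (-6, -2) → (-2, -1)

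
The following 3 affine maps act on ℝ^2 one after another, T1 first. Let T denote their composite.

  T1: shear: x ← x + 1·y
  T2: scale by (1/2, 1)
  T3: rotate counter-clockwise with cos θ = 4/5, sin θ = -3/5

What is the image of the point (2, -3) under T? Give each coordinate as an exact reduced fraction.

T(p) = (-11/5, -21/10)

T1 shear: x ← x + 1·y: (2, -3) → (-1, -3)
T2 scale by (1/2, 1): (-1, -3) → (-1/2, -3)
T3 rotate counter-clockwise with cos θ = 4/5, sin θ = -3/5: (-1/2, -3) → (-11/5, -21/10)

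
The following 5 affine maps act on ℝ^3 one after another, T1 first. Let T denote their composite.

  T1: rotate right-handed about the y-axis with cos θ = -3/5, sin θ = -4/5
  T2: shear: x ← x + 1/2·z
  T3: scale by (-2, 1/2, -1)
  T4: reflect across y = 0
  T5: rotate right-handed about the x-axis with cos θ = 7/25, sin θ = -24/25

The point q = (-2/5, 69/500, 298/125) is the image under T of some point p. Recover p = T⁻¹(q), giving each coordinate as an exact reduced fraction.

p = (-1, 9/2, 0)

T1 = [-3/5 0 -4/5 0; 0 1 0 0; 4/5 0 -3/5 0; 0 0 0 1]
T2·T1 = [-1/5 0 -11/10 0; 0 1 0 0; 4/5 0 -3/5 0; 0 0 0 1]
T3·…·T1 = [2/5 0 11/5 0; 0 1/2 0 0; -4/5 0 3/5 0; 0 0 0 1]
T4·…·T1 = [2/5 0 11/5 0; 0 -1/2 0 0; -4/5 0 3/5 0; 0 0 0 1]
T5·…·T1 = [2/5 0 11/5 0; -96/125 -7/50 72/125 0; -28/125 12/25 21/125 0; 0 0 0 1]
det M = -1; M⁻¹ = [3/10 -132/125 -77/250 0; 0 -14/25 48/25 0; 2/5 24/125 7/125 0; 0 0 0 1]
M⁻¹ · (-2/5, 69/500, 298/125)ᵀ = (-1, 9/2, 0)ᵀ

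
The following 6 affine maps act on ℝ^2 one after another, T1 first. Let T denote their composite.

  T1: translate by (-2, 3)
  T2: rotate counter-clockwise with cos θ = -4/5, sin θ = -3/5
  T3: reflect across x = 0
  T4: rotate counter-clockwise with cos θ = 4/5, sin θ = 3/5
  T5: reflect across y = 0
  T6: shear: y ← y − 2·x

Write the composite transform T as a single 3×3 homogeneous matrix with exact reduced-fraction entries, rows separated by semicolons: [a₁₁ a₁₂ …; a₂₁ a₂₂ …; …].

T1 = [1 0 -2; 0 1 3; 0 0 1]
T2·T1 = [-4/5 3/5 17/5; -3/5 -4/5 -6/5; 0 0 1]
T3·…·T1 = [4/5 -3/5 -17/5; -3/5 -4/5 -6/5; 0 0 1]
T4·…·T1 = [1 0 -2; 0 -1 -3; 0 0 1]
T5·…·T1 = [1 0 -2; 0 1 3; 0 0 1]
T6·…·T1 = [1 0 -2; -2 1 7; 0 0 1]

T = [1 0 -2; -2 1 7; 0 0 1]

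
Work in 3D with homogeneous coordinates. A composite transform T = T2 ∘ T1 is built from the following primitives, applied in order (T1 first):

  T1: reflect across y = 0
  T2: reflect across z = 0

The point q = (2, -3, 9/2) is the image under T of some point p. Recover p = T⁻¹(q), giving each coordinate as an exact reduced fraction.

p = (2, 3, -9/2)

T1 = [1 0 0 0; 0 -1 0 0; 0 0 1 0; 0 0 0 1]
T2·T1 = [1 0 0 0; 0 -1 0 0; 0 0 -1 0; 0 0 0 1]
det M = 1; M⁻¹ = [1 0 0 0; 0 -1 0 0; 0 0 -1 0; 0 0 0 1]
M⁻¹ · (2, -3, 9/2)ᵀ = (2, 3, -9/2)ᵀ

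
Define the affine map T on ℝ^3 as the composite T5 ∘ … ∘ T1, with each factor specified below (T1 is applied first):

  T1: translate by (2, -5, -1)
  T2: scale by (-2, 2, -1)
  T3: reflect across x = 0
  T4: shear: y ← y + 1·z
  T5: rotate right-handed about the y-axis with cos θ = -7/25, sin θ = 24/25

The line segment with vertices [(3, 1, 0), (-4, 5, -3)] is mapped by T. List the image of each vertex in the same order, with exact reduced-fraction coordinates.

image vertices: (-46/25, -7, -247/25), (124/25, 4, 68/25)

T1 translate by (2, -5, -1): (3, 1, 0) → (5, -4, -1); (-4, 5, -3) → (-2, 0, -4)
T2 scale by (-2, 2, -1): (5, -4, -1) → (-10, -8, 1); (-2, 0, -4) → (4, 0, 4)
T3 reflect across x = 0: (-10, -8, 1) → (10, -8, 1); (4, 0, 4) → (-4, 0, 4)
T4 shear: y ← y + 1·z: (10, -8, 1) → (10, -7, 1); (-4, 0, 4) → (-4, 4, 4)
T5 rotate right-handed about the y-axis with cos θ = -7/25, sin θ = 24/25: (10, -7, 1) → (-46/25, -7, -247/25); (-4, 4, 4) → (124/25, 4, 68/25)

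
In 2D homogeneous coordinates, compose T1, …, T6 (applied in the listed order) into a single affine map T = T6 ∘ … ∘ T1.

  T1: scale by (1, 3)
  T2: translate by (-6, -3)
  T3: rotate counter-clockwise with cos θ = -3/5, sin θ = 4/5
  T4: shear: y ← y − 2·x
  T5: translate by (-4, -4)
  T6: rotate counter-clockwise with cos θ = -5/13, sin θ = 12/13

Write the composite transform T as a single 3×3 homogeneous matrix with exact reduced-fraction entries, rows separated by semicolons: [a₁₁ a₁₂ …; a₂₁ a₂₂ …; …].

T = [-21/13 -24/13 218/13; -86/65 -219/65 119/13; 0 0 1]

T1 = [1 0 0; 0 3 0; 0 0 1]
T2·T1 = [1 0 -6; 0 3 -3; 0 0 1]
T3·…·T1 = [-3/5 -12/5 6; 4/5 -9/5 -3; 0 0 1]
T4·…·T1 = [-3/5 -12/5 6; 2 3 -15; 0 0 1]
T5·…·T1 = [-3/5 -12/5 2; 2 3 -19; 0 0 1]
T6·…·T1 = [-21/13 -24/13 218/13; -86/65 -219/65 119/13; 0 0 1]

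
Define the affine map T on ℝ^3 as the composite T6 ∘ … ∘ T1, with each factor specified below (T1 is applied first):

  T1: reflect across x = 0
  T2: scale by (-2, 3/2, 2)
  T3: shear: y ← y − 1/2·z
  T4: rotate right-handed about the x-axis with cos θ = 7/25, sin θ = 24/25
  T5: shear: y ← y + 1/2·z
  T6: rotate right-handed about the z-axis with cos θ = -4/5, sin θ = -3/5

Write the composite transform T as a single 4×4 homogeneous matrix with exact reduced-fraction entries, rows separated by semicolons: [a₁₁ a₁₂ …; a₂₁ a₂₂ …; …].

T1 = [-1 0 0 0; 0 1 0 0; 0 0 1 0; 0 0 0 1]
T2·T1 = [2 0 0 0; 0 3/2 0 0; 0 0 2 0; 0 0 0 1]
T3·…·T1 = [2 0 0 0; 0 3/2 -1 0; 0 0 2 0; 0 0 0 1]
T4·…·T1 = [2 0 0 0; 0 21/50 -11/5 0; 0 36/25 -2/5 0; 0 0 0 1]
T5·…·T1 = [2 0 0 0; 0 57/50 -12/5 0; 0 36/25 -2/5 0; 0 0 0 1]
T6·…·T1 = [-8/5 171/250 -36/25 0; -6/5 -114/125 48/25 0; 0 36/25 -2/5 0; 0 0 0 1]

T = [-8/5 171/250 -36/25 0; -6/5 -114/125 48/25 0; 0 36/25 -2/5 0; 0 0 0 1]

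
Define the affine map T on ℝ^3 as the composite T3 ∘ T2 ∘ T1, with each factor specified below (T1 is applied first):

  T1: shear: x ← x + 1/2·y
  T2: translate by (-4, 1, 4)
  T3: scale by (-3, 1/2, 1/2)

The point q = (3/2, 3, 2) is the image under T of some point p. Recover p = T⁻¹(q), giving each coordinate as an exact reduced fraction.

p = (1, 5, 0)

T1 = [1 1/2 0 0; 0 1 0 0; 0 0 1 0; 0 0 0 1]
T2·T1 = [1 1/2 0 -4; 0 1 0 1; 0 0 1 4; 0 0 0 1]
T3·…·T1 = [-3 -3/2 0 12; 0 1/2 0 1/2; 0 0 1/2 2; 0 0 0 1]
det M = -3/4; M⁻¹ = [-1/3 -1 0 9/2; 0 2 0 -1; 0 0 2 -4; 0 0 0 1]
M⁻¹ · (3/2, 3, 2)ᵀ = (1, 5, 0)ᵀ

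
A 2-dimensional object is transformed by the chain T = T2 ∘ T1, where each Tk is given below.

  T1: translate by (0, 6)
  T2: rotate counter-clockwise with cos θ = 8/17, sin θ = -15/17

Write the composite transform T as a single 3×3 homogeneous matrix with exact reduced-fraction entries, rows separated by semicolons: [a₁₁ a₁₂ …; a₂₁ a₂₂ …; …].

T1 = [1 0 0; 0 1 6; 0 0 1]
T2·T1 = [8/17 15/17 90/17; -15/17 8/17 48/17; 0 0 1]

T = [8/17 15/17 90/17; -15/17 8/17 48/17; 0 0 1]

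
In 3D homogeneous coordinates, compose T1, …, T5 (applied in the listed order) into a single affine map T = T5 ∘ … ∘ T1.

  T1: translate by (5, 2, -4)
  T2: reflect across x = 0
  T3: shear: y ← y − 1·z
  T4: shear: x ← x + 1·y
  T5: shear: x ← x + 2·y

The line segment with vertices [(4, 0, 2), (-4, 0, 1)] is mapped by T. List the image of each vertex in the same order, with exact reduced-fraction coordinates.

T1 translate by (5, 2, -4): (4, 0, 2) → (9, 2, -2); (-4, 0, 1) → (1, 2, -3)
T2 reflect across x = 0: (9, 2, -2) → (-9, 2, -2); (1, 2, -3) → (-1, 2, -3)
T3 shear: y ← y − 1·z: (-9, 2, -2) → (-9, 4, -2); (-1, 2, -3) → (-1, 5, -3)
T4 shear: x ← x + 1·y: (-9, 4, -2) → (-5, 4, -2); (-1, 5, -3) → (4, 5, -3)
T5 shear: x ← x + 2·y: (-5, 4, -2) → (3, 4, -2); (4, 5, -3) → (14, 5, -3)

image vertices: (3, 4, -2), (14, 5, -3)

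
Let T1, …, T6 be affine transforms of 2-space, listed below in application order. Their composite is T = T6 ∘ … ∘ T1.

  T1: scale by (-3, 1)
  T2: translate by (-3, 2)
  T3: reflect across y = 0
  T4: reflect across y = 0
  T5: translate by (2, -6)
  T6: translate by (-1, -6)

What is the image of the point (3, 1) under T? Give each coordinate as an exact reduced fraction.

T(p) = (-11, -9)

T1 scale by (-3, 1): (3, 1) → (-9, 1)
T2 translate by (-3, 2): (-9, 1) → (-12, 3)
T3 reflect across y = 0: (-12, 3) → (-12, -3)
T4 reflect across y = 0: (-12, -3) → (-12, 3)
T5 translate by (2, -6): (-12, 3) → (-10, -3)
T6 translate by (-1, -6): (-10, -3) → (-11, -9)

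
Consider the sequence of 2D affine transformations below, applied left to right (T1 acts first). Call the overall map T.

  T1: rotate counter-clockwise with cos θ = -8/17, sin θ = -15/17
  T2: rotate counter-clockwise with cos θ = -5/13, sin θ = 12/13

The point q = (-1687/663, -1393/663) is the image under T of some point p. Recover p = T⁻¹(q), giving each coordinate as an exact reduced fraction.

T1 = [-8/17 15/17 0; -15/17 -8/17 0; 0 0 1]
T2·T1 = [220/221 21/221 0; -21/221 220/221 0; 0 0 1]
det M = 1; M⁻¹ = [220/221 -21/221 0; 21/221 220/221 0; 0 0 1]
M⁻¹ · (-1687/663, -1393/663)ᵀ = (-7/3, -7/3)ᵀ

p = (-7/3, -7/3)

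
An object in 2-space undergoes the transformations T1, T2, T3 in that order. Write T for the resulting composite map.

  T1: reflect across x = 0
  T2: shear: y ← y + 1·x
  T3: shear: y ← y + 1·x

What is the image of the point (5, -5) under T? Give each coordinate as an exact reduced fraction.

T1 reflect across x = 0: (5, -5) → (-5, -5)
T2 shear: y ← y + 1·x: (-5, -5) → (-5, -10)
T3 shear: y ← y + 1·x: (-5, -10) → (-5, -15)

T(p) = (-5, -15)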